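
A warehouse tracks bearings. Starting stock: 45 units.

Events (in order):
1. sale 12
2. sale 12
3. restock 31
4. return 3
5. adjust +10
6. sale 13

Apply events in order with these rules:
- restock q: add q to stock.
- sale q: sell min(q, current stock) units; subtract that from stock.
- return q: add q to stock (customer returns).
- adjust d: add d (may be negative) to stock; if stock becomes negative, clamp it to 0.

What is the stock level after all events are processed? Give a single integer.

Processing events:
Start: stock = 45
  Event 1 (sale 12): sell min(12,45)=12. stock: 45 - 12 = 33. total_sold = 12
  Event 2 (sale 12): sell min(12,33)=12. stock: 33 - 12 = 21. total_sold = 24
  Event 3 (restock 31): 21 + 31 = 52
  Event 4 (return 3): 52 + 3 = 55
  Event 5 (adjust +10): 55 + 10 = 65
  Event 6 (sale 13): sell min(13,65)=13. stock: 65 - 13 = 52. total_sold = 37
Final: stock = 52, total_sold = 37

Answer: 52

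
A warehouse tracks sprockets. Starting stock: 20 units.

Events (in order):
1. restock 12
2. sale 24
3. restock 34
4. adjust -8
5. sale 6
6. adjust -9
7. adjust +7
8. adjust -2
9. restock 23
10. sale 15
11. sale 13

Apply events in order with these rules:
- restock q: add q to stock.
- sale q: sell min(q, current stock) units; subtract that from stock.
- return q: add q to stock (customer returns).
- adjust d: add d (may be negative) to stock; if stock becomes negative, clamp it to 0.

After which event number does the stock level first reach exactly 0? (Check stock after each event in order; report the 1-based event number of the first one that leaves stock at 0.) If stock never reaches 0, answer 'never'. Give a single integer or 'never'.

Answer: never

Derivation:
Processing events:
Start: stock = 20
  Event 1 (restock 12): 20 + 12 = 32
  Event 2 (sale 24): sell min(24,32)=24. stock: 32 - 24 = 8. total_sold = 24
  Event 3 (restock 34): 8 + 34 = 42
  Event 4 (adjust -8): 42 + -8 = 34
  Event 5 (sale 6): sell min(6,34)=6. stock: 34 - 6 = 28. total_sold = 30
  Event 6 (adjust -9): 28 + -9 = 19
  Event 7 (adjust +7): 19 + 7 = 26
  Event 8 (adjust -2): 26 + -2 = 24
  Event 9 (restock 23): 24 + 23 = 47
  Event 10 (sale 15): sell min(15,47)=15. stock: 47 - 15 = 32. total_sold = 45
  Event 11 (sale 13): sell min(13,32)=13. stock: 32 - 13 = 19. total_sold = 58
Final: stock = 19, total_sold = 58

Stock never reaches 0.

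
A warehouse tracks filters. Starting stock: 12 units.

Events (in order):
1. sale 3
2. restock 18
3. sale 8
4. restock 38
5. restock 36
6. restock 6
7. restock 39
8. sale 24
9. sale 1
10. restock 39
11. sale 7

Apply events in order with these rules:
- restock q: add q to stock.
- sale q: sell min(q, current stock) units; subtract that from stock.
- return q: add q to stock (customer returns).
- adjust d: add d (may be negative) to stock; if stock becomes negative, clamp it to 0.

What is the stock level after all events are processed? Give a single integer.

Processing events:
Start: stock = 12
  Event 1 (sale 3): sell min(3,12)=3. stock: 12 - 3 = 9. total_sold = 3
  Event 2 (restock 18): 9 + 18 = 27
  Event 3 (sale 8): sell min(8,27)=8. stock: 27 - 8 = 19. total_sold = 11
  Event 4 (restock 38): 19 + 38 = 57
  Event 5 (restock 36): 57 + 36 = 93
  Event 6 (restock 6): 93 + 6 = 99
  Event 7 (restock 39): 99 + 39 = 138
  Event 8 (sale 24): sell min(24,138)=24. stock: 138 - 24 = 114. total_sold = 35
  Event 9 (sale 1): sell min(1,114)=1. stock: 114 - 1 = 113. total_sold = 36
  Event 10 (restock 39): 113 + 39 = 152
  Event 11 (sale 7): sell min(7,152)=7. stock: 152 - 7 = 145. total_sold = 43
Final: stock = 145, total_sold = 43

Answer: 145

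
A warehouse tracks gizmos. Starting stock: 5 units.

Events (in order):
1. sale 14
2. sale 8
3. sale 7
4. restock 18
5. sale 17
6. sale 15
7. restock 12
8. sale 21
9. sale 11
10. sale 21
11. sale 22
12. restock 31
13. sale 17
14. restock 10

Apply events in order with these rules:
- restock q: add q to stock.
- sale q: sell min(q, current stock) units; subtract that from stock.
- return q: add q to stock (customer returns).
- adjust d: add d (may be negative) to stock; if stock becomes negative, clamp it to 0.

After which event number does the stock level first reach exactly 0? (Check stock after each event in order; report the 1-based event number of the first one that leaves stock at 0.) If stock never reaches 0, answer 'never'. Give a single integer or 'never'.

Processing events:
Start: stock = 5
  Event 1 (sale 14): sell min(14,5)=5. stock: 5 - 5 = 0. total_sold = 5
  Event 2 (sale 8): sell min(8,0)=0. stock: 0 - 0 = 0. total_sold = 5
  Event 3 (sale 7): sell min(7,0)=0. stock: 0 - 0 = 0. total_sold = 5
  Event 4 (restock 18): 0 + 18 = 18
  Event 5 (sale 17): sell min(17,18)=17. stock: 18 - 17 = 1. total_sold = 22
  Event 6 (sale 15): sell min(15,1)=1. stock: 1 - 1 = 0. total_sold = 23
  Event 7 (restock 12): 0 + 12 = 12
  Event 8 (sale 21): sell min(21,12)=12. stock: 12 - 12 = 0. total_sold = 35
  Event 9 (sale 11): sell min(11,0)=0. stock: 0 - 0 = 0. total_sold = 35
  Event 10 (sale 21): sell min(21,0)=0. stock: 0 - 0 = 0. total_sold = 35
  Event 11 (sale 22): sell min(22,0)=0. stock: 0 - 0 = 0. total_sold = 35
  Event 12 (restock 31): 0 + 31 = 31
  Event 13 (sale 17): sell min(17,31)=17. stock: 31 - 17 = 14. total_sold = 52
  Event 14 (restock 10): 14 + 10 = 24
Final: stock = 24, total_sold = 52

First zero at event 1.

Answer: 1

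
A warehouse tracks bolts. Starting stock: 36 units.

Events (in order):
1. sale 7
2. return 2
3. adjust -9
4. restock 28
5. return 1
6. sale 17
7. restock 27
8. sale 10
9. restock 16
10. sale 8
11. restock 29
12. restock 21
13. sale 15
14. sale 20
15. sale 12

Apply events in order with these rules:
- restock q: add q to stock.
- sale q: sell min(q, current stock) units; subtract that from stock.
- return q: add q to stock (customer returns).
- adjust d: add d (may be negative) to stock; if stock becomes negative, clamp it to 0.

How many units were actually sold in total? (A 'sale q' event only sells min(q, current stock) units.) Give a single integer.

Processing events:
Start: stock = 36
  Event 1 (sale 7): sell min(7,36)=7. stock: 36 - 7 = 29. total_sold = 7
  Event 2 (return 2): 29 + 2 = 31
  Event 3 (adjust -9): 31 + -9 = 22
  Event 4 (restock 28): 22 + 28 = 50
  Event 5 (return 1): 50 + 1 = 51
  Event 6 (sale 17): sell min(17,51)=17. stock: 51 - 17 = 34. total_sold = 24
  Event 7 (restock 27): 34 + 27 = 61
  Event 8 (sale 10): sell min(10,61)=10. stock: 61 - 10 = 51. total_sold = 34
  Event 9 (restock 16): 51 + 16 = 67
  Event 10 (sale 8): sell min(8,67)=8. stock: 67 - 8 = 59. total_sold = 42
  Event 11 (restock 29): 59 + 29 = 88
  Event 12 (restock 21): 88 + 21 = 109
  Event 13 (sale 15): sell min(15,109)=15. stock: 109 - 15 = 94. total_sold = 57
  Event 14 (sale 20): sell min(20,94)=20. stock: 94 - 20 = 74. total_sold = 77
  Event 15 (sale 12): sell min(12,74)=12. stock: 74 - 12 = 62. total_sold = 89
Final: stock = 62, total_sold = 89

Answer: 89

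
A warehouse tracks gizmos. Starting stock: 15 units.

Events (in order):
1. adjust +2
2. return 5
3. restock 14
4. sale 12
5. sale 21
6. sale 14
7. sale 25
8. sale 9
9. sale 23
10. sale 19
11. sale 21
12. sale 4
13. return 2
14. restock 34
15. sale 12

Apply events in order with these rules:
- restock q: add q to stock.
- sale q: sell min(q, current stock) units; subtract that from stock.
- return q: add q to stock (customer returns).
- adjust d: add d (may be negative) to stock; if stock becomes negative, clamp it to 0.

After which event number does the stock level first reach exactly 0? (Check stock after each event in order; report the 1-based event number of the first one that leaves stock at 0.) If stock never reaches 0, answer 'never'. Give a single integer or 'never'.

Answer: 6

Derivation:
Processing events:
Start: stock = 15
  Event 1 (adjust +2): 15 + 2 = 17
  Event 2 (return 5): 17 + 5 = 22
  Event 3 (restock 14): 22 + 14 = 36
  Event 4 (sale 12): sell min(12,36)=12. stock: 36 - 12 = 24. total_sold = 12
  Event 5 (sale 21): sell min(21,24)=21. stock: 24 - 21 = 3. total_sold = 33
  Event 6 (sale 14): sell min(14,3)=3. stock: 3 - 3 = 0. total_sold = 36
  Event 7 (sale 25): sell min(25,0)=0. stock: 0 - 0 = 0. total_sold = 36
  Event 8 (sale 9): sell min(9,0)=0. stock: 0 - 0 = 0. total_sold = 36
  Event 9 (sale 23): sell min(23,0)=0. stock: 0 - 0 = 0. total_sold = 36
  Event 10 (sale 19): sell min(19,0)=0. stock: 0 - 0 = 0. total_sold = 36
  Event 11 (sale 21): sell min(21,0)=0. stock: 0 - 0 = 0. total_sold = 36
  Event 12 (sale 4): sell min(4,0)=0. stock: 0 - 0 = 0. total_sold = 36
  Event 13 (return 2): 0 + 2 = 2
  Event 14 (restock 34): 2 + 34 = 36
  Event 15 (sale 12): sell min(12,36)=12. stock: 36 - 12 = 24. total_sold = 48
Final: stock = 24, total_sold = 48

First zero at event 6.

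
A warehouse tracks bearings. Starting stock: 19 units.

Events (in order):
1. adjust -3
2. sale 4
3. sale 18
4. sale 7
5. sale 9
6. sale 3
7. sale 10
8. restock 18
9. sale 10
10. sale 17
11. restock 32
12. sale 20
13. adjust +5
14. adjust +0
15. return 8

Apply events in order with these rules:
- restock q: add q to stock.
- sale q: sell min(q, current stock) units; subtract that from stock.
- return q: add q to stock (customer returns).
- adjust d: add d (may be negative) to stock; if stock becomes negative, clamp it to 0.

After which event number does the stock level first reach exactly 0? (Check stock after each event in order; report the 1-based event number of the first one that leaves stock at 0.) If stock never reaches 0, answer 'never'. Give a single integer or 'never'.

Answer: 3

Derivation:
Processing events:
Start: stock = 19
  Event 1 (adjust -3): 19 + -3 = 16
  Event 2 (sale 4): sell min(4,16)=4. stock: 16 - 4 = 12. total_sold = 4
  Event 3 (sale 18): sell min(18,12)=12. stock: 12 - 12 = 0. total_sold = 16
  Event 4 (sale 7): sell min(7,0)=0. stock: 0 - 0 = 0. total_sold = 16
  Event 5 (sale 9): sell min(9,0)=0. stock: 0 - 0 = 0. total_sold = 16
  Event 6 (sale 3): sell min(3,0)=0. stock: 0 - 0 = 0. total_sold = 16
  Event 7 (sale 10): sell min(10,0)=0. stock: 0 - 0 = 0. total_sold = 16
  Event 8 (restock 18): 0 + 18 = 18
  Event 9 (sale 10): sell min(10,18)=10. stock: 18 - 10 = 8. total_sold = 26
  Event 10 (sale 17): sell min(17,8)=8. stock: 8 - 8 = 0. total_sold = 34
  Event 11 (restock 32): 0 + 32 = 32
  Event 12 (sale 20): sell min(20,32)=20. stock: 32 - 20 = 12. total_sold = 54
  Event 13 (adjust +5): 12 + 5 = 17
  Event 14 (adjust +0): 17 + 0 = 17
  Event 15 (return 8): 17 + 8 = 25
Final: stock = 25, total_sold = 54

First zero at event 3.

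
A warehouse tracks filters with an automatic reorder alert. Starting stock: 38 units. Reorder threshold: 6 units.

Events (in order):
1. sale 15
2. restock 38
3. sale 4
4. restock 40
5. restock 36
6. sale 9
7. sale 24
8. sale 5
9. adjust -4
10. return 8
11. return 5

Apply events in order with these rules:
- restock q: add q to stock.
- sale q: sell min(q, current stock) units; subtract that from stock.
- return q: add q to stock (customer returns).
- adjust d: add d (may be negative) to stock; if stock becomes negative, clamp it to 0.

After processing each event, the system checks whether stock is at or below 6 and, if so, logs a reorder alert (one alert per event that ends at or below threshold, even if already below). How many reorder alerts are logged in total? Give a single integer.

Processing events:
Start: stock = 38
  Event 1 (sale 15): sell min(15,38)=15. stock: 38 - 15 = 23. total_sold = 15
  Event 2 (restock 38): 23 + 38 = 61
  Event 3 (sale 4): sell min(4,61)=4. stock: 61 - 4 = 57. total_sold = 19
  Event 4 (restock 40): 57 + 40 = 97
  Event 5 (restock 36): 97 + 36 = 133
  Event 6 (sale 9): sell min(9,133)=9. stock: 133 - 9 = 124. total_sold = 28
  Event 7 (sale 24): sell min(24,124)=24. stock: 124 - 24 = 100. total_sold = 52
  Event 8 (sale 5): sell min(5,100)=5. stock: 100 - 5 = 95. total_sold = 57
  Event 9 (adjust -4): 95 + -4 = 91
  Event 10 (return 8): 91 + 8 = 99
  Event 11 (return 5): 99 + 5 = 104
Final: stock = 104, total_sold = 57

Checking against threshold 6:
  After event 1: stock=23 > 6
  After event 2: stock=61 > 6
  After event 3: stock=57 > 6
  After event 4: stock=97 > 6
  After event 5: stock=133 > 6
  After event 6: stock=124 > 6
  After event 7: stock=100 > 6
  After event 8: stock=95 > 6
  After event 9: stock=91 > 6
  After event 10: stock=99 > 6
  After event 11: stock=104 > 6
Alert events: []. Count = 0

Answer: 0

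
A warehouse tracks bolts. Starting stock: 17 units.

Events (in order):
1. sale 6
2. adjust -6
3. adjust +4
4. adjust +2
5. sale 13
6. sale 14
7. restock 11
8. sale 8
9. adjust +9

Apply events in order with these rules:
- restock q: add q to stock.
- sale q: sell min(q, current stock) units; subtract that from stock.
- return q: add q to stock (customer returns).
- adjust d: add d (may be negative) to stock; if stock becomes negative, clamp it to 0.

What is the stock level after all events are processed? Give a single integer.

Processing events:
Start: stock = 17
  Event 1 (sale 6): sell min(6,17)=6. stock: 17 - 6 = 11. total_sold = 6
  Event 2 (adjust -6): 11 + -6 = 5
  Event 3 (adjust +4): 5 + 4 = 9
  Event 4 (adjust +2): 9 + 2 = 11
  Event 5 (sale 13): sell min(13,11)=11. stock: 11 - 11 = 0. total_sold = 17
  Event 6 (sale 14): sell min(14,0)=0. stock: 0 - 0 = 0. total_sold = 17
  Event 7 (restock 11): 0 + 11 = 11
  Event 8 (sale 8): sell min(8,11)=8. stock: 11 - 8 = 3. total_sold = 25
  Event 9 (adjust +9): 3 + 9 = 12
Final: stock = 12, total_sold = 25

Answer: 12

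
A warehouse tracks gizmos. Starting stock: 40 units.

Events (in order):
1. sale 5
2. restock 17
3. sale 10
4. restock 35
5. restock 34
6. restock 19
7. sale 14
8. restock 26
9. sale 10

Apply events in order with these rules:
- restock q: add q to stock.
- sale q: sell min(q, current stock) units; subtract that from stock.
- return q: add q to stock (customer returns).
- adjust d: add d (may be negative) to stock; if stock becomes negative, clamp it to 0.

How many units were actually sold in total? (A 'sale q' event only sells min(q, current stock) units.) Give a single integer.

Answer: 39

Derivation:
Processing events:
Start: stock = 40
  Event 1 (sale 5): sell min(5,40)=5. stock: 40 - 5 = 35. total_sold = 5
  Event 2 (restock 17): 35 + 17 = 52
  Event 3 (sale 10): sell min(10,52)=10. stock: 52 - 10 = 42. total_sold = 15
  Event 4 (restock 35): 42 + 35 = 77
  Event 5 (restock 34): 77 + 34 = 111
  Event 6 (restock 19): 111 + 19 = 130
  Event 7 (sale 14): sell min(14,130)=14. stock: 130 - 14 = 116. total_sold = 29
  Event 8 (restock 26): 116 + 26 = 142
  Event 9 (sale 10): sell min(10,142)=10. stock: 142 - 10 = 132. total_sold = 39
Final: stock = 132, total_sold = 39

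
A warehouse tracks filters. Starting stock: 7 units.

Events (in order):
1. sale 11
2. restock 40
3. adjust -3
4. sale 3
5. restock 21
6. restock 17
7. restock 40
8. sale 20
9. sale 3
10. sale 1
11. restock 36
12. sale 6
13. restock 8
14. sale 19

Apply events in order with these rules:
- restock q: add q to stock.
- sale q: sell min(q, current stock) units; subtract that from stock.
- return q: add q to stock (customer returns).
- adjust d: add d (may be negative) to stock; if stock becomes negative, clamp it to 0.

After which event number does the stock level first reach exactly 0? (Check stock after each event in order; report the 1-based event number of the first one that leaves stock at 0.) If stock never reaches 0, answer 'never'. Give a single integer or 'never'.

Processing events:
Start: stock = 7
  Event 1 (sale 11): sell min(11,7)=7. stock: 7 - 7 = 0. total_sold = 7
  Event 2 (restock 40): 0 + 40 = 40
  Event 3 (adjust -3): 40 + -3 = 37
  Event 4 (sale 3): sell min(3,37)=3. stock: 37 - 3 = 34. total_sold = 10
  Event 5 (restock 21): 34 + 21 = 55
  Event 6 (restock 17): 55 + 17 = 72
  Event 7 (restock 40): 72 + 40 = 112
  Event 8 (sale 20): sell min(20,112)=20. stock: 112 - 20 = 92. total_sold = 30
  Event 9 (sale 3): sell min(3,92)=3. stock: 92 - 3 = 89. total_sold = 33
  Event 10 (sale 1): sell min(1,89)=1. stock: 89 - 1 = 88. total_sold = 34
  Event 11 (restock 36): 88 + 36 = 124
  Event 12 (sale 6): sell min(6,124)=6. stock: 124 - 6 = 118. total_sold = 40
  Event 13 (restock 8): 118 + 8 = 126
  Event 14 (sale 19): sell min(19,126)=19. stock: 126 - 19 = 107. total_sold = 59
Final: stock = 107, total_sold = 59

First zero at event 1.

Answer: 1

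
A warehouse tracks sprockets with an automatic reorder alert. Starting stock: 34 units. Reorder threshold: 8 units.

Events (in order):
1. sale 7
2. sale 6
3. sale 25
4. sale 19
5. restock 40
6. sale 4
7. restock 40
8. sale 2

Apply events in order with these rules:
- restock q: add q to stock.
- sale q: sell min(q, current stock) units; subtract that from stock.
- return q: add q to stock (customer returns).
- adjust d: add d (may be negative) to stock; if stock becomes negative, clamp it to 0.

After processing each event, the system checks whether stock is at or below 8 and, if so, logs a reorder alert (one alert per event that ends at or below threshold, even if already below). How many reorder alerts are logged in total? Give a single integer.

Answer: 2

Derivation:
Processing events:
Start: stock = 34
  Event 1 (sale 7): sell min(7,34)=7. stock: 34 - 7 = 27. total_sold = 7
  Event 2 (sale 6): sell min(6,27)=6. stock: 27 - 6 = 21. total_sold = 13
  Event 3 (sale 25): sell min(25,21)=21. stock: 21 - 21 = 0. total_sold = 34
  Event 4 (sale 19): sell min(19,0)=0. stock: 0 - 0 = 0. total_sold = 34
  Event 5 (restock 40): 0 + 40 = 40
  Event 6 (sale 4): sell min(4,40)=4. stock: 40 - 4 = 36. total_sold = 38
  Event 7 (restock 40): 36 + 40 = 76
  Event 8 (sale 2): sell min(2,76)=2. stock: 76 - 2 = 74. total_sold = 40
Final: stock = 74, total_sold = 40

Checking against threshold 8:
  After event 1: stock=27 > 8
  After event 2: stock=21 > 8
  After event 3: stock=0 <= 8 -> ALERT
  After event 4: stock=0 <= 8 -> ALERT
  After event 5: stock=40 > 8
  After event 6: stock=36 > 8
  After event 7: stock=76 > 8
  After event 8: stock=74 > 8
Alert events: [3, 4]. Count = 2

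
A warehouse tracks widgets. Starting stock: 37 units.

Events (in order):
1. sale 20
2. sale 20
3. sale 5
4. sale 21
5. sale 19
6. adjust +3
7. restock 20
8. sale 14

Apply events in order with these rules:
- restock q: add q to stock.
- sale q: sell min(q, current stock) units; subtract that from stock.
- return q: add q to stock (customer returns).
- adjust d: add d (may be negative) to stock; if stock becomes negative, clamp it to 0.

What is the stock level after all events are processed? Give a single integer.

Processing events:
Start: stock = 37
  Event 1 (sale 20): sell min(20,37)=20. stock: 37 - 20 = 17. total_sold = 20
  Event 2 (sale 20): sell min(20,17)=17. stock: 17 - 17 = 0. total_sold = 37
  Event 3 (sale 5): sell min(5,0)=0. stock: 0 - 0 = 0. total_sold = 37
  Event 4 (sale 21): sell min(21,0)=0. stock: 0 - 0 = 0. total_sold = 37
  Event 5 (sale 19): sell min(19,0)=0. stock: 0 - 0 = 0. total_sold = 37
  Event 6 (adjust +3): 0 + 3 = 3
  Event 7 (restock 20): 3 + 20 = 23
  Event 8 (sale 14): sell min(14,23)=14. stock: 23 - 14 = 9. total_sold = 51
Final: stock = 9, total_sold = 51

Answer: 9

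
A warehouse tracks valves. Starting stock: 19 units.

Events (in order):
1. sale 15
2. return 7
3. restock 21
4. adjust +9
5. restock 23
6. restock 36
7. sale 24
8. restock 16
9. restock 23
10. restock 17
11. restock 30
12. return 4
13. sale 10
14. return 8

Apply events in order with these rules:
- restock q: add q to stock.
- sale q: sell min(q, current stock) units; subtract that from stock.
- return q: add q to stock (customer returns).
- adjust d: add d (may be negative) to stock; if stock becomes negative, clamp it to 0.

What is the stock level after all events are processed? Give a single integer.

Answer: 164

Derivation:
Processing events:
Start: stock = 19
  Event 1 (sale 15): sell min(15,19)=15. stock: 19 - 15 = 4. total_sold = 15
  Event 2 (return 7): 4 + 7 = 11
  Event 3 (restock 21): 11 + 21 = 32
  Event 4 (adjust +9): 32 + 9 = 41
  Event 5 (restock 23): 41 + 23 = 64
  Event 6 (restock 36): 64 + 36 = 100
  Event 7 (sale 24): sell min(24,100)=24. stock: 100 - 24 = 76. total_sold = 39
  Event 8 (restock 16): 76 + 16 = 92
  Event 9 (restock 23): 92 + 23 = 115
  Event 10 (restock 17): 115 + 17 = 132
  Event 11 (restock 30): 132 + 30 = 162
  Event 12 (return 4): 162 + 4 = 166
  Event 13 (sale 10): sell min(10,166)=10. stock: 166 - 10 = 156. total_sold = 49
  Event 14 (return 8): 156 + 8 = 164
Final: stock = 164, total_sold = 49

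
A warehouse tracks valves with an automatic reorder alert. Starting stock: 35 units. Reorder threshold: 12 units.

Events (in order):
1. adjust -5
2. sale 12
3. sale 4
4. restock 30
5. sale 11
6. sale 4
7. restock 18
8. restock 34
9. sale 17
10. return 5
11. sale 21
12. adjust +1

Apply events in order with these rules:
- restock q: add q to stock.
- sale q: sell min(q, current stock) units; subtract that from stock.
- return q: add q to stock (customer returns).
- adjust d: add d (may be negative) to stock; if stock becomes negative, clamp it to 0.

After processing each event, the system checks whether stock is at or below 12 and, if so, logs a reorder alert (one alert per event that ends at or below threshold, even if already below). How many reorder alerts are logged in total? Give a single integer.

Answer: 0

Derivation:
Processing events:
Start: stock = 35
  Event 1 (adjust -5): 35 + -5 = 30
  Event 2 (sale 12): sell min(12,30)=12. stock: 30 - 12 = 18. total_sold = 12
  Event 3 (sale 4): sell min(4,18)=4. stock: 18 - 4 = 14. total_sold = 16
  Event 4 (restock 30): 14 + 30 = 44
  Event 5 (sale 11): sell min(11,44)=11. stock: 44 - 11 = 33. total_sold = 27
  Event 6 (sale 4): sell min(4,33)=4. stock: 33 - 4 = 29. total_sold = 31
  Event 7 (restock 18): 29 + 18 = 47
  Event 8 (restock 34): 47 + 34 = 81
  Event 9 (sale 17): sell min(17,81)=17. stock: 81 - 17 = 64. total_sold = 48
  Event 10 (return 5): 64 + 5 = 69
  Event 11 (sale 21): sell min(21,69)=21. stock: 69 - 21 = 48. total_sold = 69
  Event 12 (adjust +1): 48 + 1 = 49
Final: stock = 49, total_sold = 69

Checking against threshold 12:
  After event 1: stock=30 > 12
  After event 2: stock=18 > 12
  After event 3: stock=14 > 12
  After event 4: stock=44 > 12
  After event 5: stock=33 > 12
  After event 6: stock=29 > 12
  After event 7: stock=47 > 12
  After event 8: stock=81 > 12
  After event 9: stock=64 > 12
  After event 10: stock=69 > 12
  After event 11: stock=48 > 12
  After event 12: stock=49 > 12
Alert events: []. Count = 0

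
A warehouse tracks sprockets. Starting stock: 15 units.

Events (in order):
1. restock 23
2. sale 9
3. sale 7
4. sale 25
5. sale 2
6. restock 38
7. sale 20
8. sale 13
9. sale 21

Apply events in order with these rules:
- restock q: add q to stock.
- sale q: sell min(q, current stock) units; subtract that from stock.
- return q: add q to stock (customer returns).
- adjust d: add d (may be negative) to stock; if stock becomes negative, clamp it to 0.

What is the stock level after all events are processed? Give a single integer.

Processing events:
Start: stock = 15
  Event 1 (restock 23): 15 + 23 = 38
  Event 2 (sale 9): sell min(9,38)=9. stock: 38 - 9 = 29. total_sold = 9
  Event 3 (sale 7): sell min(7,29)=7. stock: 29 - 7 = 22. total_sold = 16
  Event 4 (sale 25): sell min(25,22)=22. stock: 22 - 22 = 0. total_sold = 38
  Event 5 (sale 2): sell min(2,0)=0. stock: 0 - 0 = 0. total_sold = 38
  Event 6 (restock 38): 0 + 38 = 38
  Event 7 (sale 20): sell min(20,38)=20. stock: 38 - 20 = 18. total_sold = 58
  Event 8 (sale 13): sell min(13,18)=13. stock: 18 - 13 = 5. total_sold = 71
  Event 9 (sale 21): sell min(21,5)=5. stock: 5 - 5 = 0. total_sold = 76
Final: stock = 0, total_sold = 76

Answer: 0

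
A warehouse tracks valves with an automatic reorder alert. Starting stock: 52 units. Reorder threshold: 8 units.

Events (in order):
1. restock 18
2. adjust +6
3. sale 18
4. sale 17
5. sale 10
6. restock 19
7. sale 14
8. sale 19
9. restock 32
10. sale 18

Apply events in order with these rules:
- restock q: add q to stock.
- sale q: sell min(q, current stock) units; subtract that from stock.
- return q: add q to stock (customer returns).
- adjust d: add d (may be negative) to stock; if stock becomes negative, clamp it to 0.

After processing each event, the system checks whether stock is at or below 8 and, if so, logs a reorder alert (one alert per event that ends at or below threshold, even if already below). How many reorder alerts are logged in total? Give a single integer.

Answer: 0

Derivation:
Processing events:
Start: stock = 52
  Event 1 (restock 18): 52 + 18 = 70
  Event 2 (adjust +6): 70 + 6 = 76
  Event 3 (sale 18): sell min(18,76)=18. stock: 76 - 18 = 58. total_sold = 18
  Event 4 (sale 17): sell min(17,58)=17. stock: 58 - 17 = 41. total_sold = 35
  Event 5 (sale 10): sell min(10,41)=10. stock: 41 - 10 = 31. total_sold = 45
  Event 6 (restock 19): 31 + 19 = 50
  Event 7 (sale 14): sell min(14,50)=14. stock: 50 - 14 = 36. total_sold = 59
  Event 8 (sale 19): sell min(19,36)=19. stock: 36 - 19 = 17. total_sold = 78
  Event 9 (restock 32): 17 + 32 = 49
  Event 10 (sale 18): sell min(18,49)=18. stock: 49 - 18 = 31. total_sold = 96
Final: stock = 31, total_sold = 96

Checking against threshold 8:
  After event 1: stock=70 > 8
  After event 2: stock=76 > 8
  After event 3: stock=58 > 8
  After event 4: stock=41 > 8
  After event 5: stock=31 > 8
  After event 6: stock=50 > 8
  After event 7: stock=36 > 8
  After event 8: stock=17 > 8
  After event 9: stock=49 > 8
  After event 10: stock=31 > 8
Alert events: []. Count = 0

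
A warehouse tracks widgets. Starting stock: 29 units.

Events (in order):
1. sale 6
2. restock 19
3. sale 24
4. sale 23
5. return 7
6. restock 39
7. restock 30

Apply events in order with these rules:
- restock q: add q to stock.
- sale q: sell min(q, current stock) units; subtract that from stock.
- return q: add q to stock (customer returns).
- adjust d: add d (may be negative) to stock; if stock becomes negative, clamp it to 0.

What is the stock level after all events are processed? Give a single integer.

Answer: 76

Derivation:
Processing events:
Start: stock = 29
  Event 1 (sale 6): sell min(6,29)=6. stock: 29 - 6 = 23. total_sold = 6
  Event 2 (restock 19): 23 + 19 = 42
  Event 3 (sale 24): sell min(24,42)=24. stock: 42 - 24 = 18. total_sold = 30
  Event 4 (sale 23): sell min(23,18)=18. stock: 18 - 18 = 0. total_sold = 48
  Event 5 (return 7): 0 + 7 = 7
  Event 6 (restock 39): 7 + 39 = 46
  Event 7 (restock 30): 46 + 30 = 76
Final: stock = 76, total_sold = 48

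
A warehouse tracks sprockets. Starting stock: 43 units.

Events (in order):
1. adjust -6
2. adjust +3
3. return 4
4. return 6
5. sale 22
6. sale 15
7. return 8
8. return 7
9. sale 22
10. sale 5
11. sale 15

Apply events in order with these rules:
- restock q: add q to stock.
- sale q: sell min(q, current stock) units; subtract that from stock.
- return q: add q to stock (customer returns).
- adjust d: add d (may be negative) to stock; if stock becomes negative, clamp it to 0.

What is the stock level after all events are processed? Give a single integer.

Processing events:
Start: stock = 43
  Event 1 (adjust -6): 43 + -6 = 37
  Event 2 (adjust +3): 37 + 3 = 40
  Event 3 (return 4): 40 + 4 = 44
  Event 4 (return 6): 44 + 6 = 50
  Event 5 (sale 22): sell min(22,50)=22. stock: 50 - 22 = 28. total_sold = 22
  Event 6 (sale 15): sell min(15,28)=15. stock: 28 - 15 = 13. total_sold = 37
  Event 7 (return 8): 13 + 8 = 21
  Event 8 (return 7): 21 + 7 = 28
  Event 9 (sale 22): sell min(22,28)=22. stock: 28 - 22 = 6. total_sold = 59
  Event 10 (sale 5): sell min(5,6)=5. stock: 6 - 5 = 1. total_sold = 64
  Event 11 (sale 15): sell min(15,1)=1. stock: 1 - 1 = 0. total_sold = 65
Final: stock = 0, total_sold = 65

Answer: 0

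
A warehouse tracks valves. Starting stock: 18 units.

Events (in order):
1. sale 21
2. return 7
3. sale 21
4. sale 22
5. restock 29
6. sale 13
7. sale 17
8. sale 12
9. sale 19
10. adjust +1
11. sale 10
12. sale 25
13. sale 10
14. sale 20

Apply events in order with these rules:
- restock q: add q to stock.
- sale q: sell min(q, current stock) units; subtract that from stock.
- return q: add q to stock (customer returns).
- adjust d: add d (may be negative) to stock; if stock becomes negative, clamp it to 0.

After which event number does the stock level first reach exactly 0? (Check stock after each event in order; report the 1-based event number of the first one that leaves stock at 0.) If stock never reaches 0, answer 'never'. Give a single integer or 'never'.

Processing events:
Start: stock = 18
  Event 1 (sale 21): sell min(21,18)=18. stock: 18 - 18 = 0. total_sold = 18
  Event 2 (return 7): 0 + 7 = 7
  Event 3 (sale 21): sell min(21,7)=7. stock: 7 - 7 = 0. total_sold = 25
  Event 4 (sale 22): sell min(22,0)=0. stock: 0 - 0 = 0. total_sold = 25
  Event 5 (restock 29): 0 + 29 = 29
  Event 6 (sale 13): sell min(13,29)=13. stock: 29 - 13 = 16. total_sold = 38
  Event 7 (sale 17): sell min(17,16)=16. stock: 16 - 16 = 0. total_sold = 54
  Event 8 (sale 12): sell min(12,0)=0. stock: 0 - 0 = 0. total_sold = 54
  Event 9 (sale 19): sell min(19,0)=0. stock: 0 - 0 = 0. total_sold = 54
  Event 10 (adjust +1): 0 + 1 = 1
  Event 11 (sale 10): sell min(10,1)=1. stock: 1 - 1 = 0. total_sold = 55
  Event 12 (sale 25): sell min(25,0)=0. stock: 0 - 0 = 0. total_sold = 55
  Event 13 (sale 10): sell min(10,0)=0. stock: 0 - 0 = 0. total_sold = 55
  Event 14 (sale 20): sell min(20,0)=0. stock: 0 - 0 = 0. total_sold = 55
Final: stock = 0, total_sold = 55

First zero at event 1.

Answer: 1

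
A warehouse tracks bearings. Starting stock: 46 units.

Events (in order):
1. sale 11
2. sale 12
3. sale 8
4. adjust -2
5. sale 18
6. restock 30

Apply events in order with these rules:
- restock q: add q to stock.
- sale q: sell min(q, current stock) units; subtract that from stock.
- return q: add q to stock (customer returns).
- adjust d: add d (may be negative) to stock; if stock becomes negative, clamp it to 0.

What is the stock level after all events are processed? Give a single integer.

Answer: 30

Derivation:
Processing events:
Start: stock = 46
  Event 1 (sale 11): sell min(11,46)=11. stock: 46 - 11 = 35. total_sold = 11
  Event 2 (sale 12): sell min(12,35)=12. stock: 35 - 12 = 23. total_sold = 23
  Event 3 (sale 8): sell min(8,23)=8. stock: 23 - 8 = 15. total_sold = 31
  Event 4 (adjust -2): 15 + -2 = 13
  Event 5 (sale 18): sell min(18,13)=13. stock: 13 - 13 = 0. total_sold = 44
  Event 6 (restock 30): 0 + 30 = 30
Final: stock = 30, total_sold = 44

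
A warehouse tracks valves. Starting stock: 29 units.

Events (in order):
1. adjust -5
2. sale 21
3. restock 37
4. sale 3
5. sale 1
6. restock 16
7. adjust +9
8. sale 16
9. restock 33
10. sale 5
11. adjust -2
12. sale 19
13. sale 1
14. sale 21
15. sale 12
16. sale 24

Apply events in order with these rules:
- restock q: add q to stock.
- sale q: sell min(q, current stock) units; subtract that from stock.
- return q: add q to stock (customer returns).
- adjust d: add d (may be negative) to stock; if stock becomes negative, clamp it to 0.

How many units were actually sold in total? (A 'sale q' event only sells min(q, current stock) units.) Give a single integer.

Answer: 117

Derivation:
Processing events:
Start: stock = 29
  Event 1 (adjust -5): 29 + -5 = 24
  Event 2 (sale 21): sell min(21,24)=21. stock: 24 - 21 = 3. total_sold = 21
  Event 3 (restock 37): 3 + 37 = 40
  Event 4 (sale 3): sell min(3,40)=3. stock: 40 - 3 = 37. total_sold = 24
  Event 5 (sale 1): sell min(1,37)=1. stock: 37 - 1 = 36. total_sold = 25
  Event 6 (restock 16): 36 + 16 = 52
  Event 7 (adjust +9): 52 + 9 = 61
  Event 8 (sale 16): sell min(16,61)=16. stock: 61 - 16 = 45. total_sold = 41
  Event 9 (restock 33): 45 + 33 = 78
  Event 10 (sale 5): sell min(5,78)=5. stock: 78 - 5 = 73. total_sold = 46
  Event 11 (adjust -2): 73 + -2 = 71
  Event 12 (sale 19): sell min(19,71)=19. stock: 71 - 19 = 52. total_sold = 65
  Event 13 (sale 1): sell min(1,52)=1. stock: 52 - 1 = 51. total_sold = 66
  Event 14 (sale 21): sell min(21,51)=21. stock: 51 - 21 = 30. total_sold = 87
  Event 15 (sale 12): sell min(12,30)=12. stock: 30 - 12 = 18. total_sold = 99
  Event 16 (sale 24): sell min(24,18)=18. stock: 18 - 18 = 0. total_sold = 117
Final: stock = 0, total_sold = 117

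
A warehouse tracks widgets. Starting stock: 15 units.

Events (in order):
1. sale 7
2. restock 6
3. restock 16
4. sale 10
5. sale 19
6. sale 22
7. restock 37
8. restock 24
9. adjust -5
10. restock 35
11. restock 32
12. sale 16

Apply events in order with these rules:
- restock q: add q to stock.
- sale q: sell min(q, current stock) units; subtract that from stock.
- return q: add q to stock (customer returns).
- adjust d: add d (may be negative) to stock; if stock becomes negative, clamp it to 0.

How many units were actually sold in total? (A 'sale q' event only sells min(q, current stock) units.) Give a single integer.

Processing events:
Start: stock = 15
  Event 1 (sale 7): sell min(7,15)=7. stock: 15 - 7 = 8. total_sold = 7
  Event 2 (restock 6): 8 + 6 = 14
  Event 3 (restock 16): 14 + 16 = 30
  Event 4 (sale 10): sell min(10,30)=10. stock: 30 - 10 = 20. total_sold = 17
  Event 5 (sale 19): sell min(19,20)=19. stock: 20 - 19 = 1. total_sold = 36
  Event 6 (sale 22): sell min(22,1)=1. stock: 1 - 1 = 0. total_sold = 37
  Event 7 (restock 37): 0 + 37 = 37
  Event 8 (restock 24): 37 + 24 = 61
  Event 9 (adjust -5): 61 + -5 = 56
  Event 10 (restock 35): 56 + 35 = 91
  Event 11 (restock 32): 91 + 32 = 123
  Event 12 (sale 16): sell min(16,123)=16. stock: 123 - 16 = 107. total_sold = 53
Final: stock = 107, total_sold = 53

Answer: 53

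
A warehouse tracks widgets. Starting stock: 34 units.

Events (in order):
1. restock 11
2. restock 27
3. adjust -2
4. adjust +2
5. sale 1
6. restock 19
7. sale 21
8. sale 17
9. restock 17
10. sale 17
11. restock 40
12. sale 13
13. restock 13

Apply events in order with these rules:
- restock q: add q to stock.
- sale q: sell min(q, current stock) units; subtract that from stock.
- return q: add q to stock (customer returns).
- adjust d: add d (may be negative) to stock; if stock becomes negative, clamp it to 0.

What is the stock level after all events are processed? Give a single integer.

Answer: 92

Derivation:
Processing events:
Start: stock = 34
  Event 1 (restock 11): 34 + 11 = 45
  Event 2 (restock 27): 45 + 27 = 72
  Event 3 (adjust -2): 72 + -2 = 70
  Event 4 (adjust +2): 70 + 2 = 72
  Event 5 (sale 1): sell min(1,72)=1. stock: 72 - 1 = 71. total_sold = 1
  Event 6 (restock 19): 71 + 19 = 90
  Event 7 (sale 21): sell min(21,90)=21. stock: 90 - 21 = 69. total_sold = 22
  Event 8 (sale 17): sell min(17,69)=17. stock: 69 - 17 = 52. total_sold = 39
  Event 9 (restock 17): 52 + 17 = 69
  Event 10 (sale 17): sell min(17,69)=17. stock: 69 - 17 = 52. total_sold = 56
  Event 11 (restock 40): 52 + 40 = 92
  Event 12 (sale 13): sell min(13,92)=13. stock: 92 - 13 = 79. total_sold = 69
  Event 13 (restock 13): 79 + 13 = 92
Final: stock = 92, total_sold = 69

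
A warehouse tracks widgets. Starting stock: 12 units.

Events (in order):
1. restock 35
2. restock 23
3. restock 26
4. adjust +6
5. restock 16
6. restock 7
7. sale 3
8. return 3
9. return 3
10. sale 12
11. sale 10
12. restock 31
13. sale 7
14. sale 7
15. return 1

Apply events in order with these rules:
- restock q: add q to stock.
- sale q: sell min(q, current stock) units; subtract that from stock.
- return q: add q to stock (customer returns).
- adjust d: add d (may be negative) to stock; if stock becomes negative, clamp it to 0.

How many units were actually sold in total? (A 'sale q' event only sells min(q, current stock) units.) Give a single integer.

Processing events:
Start: stock = 12
  Event 1 (restock 35): 12 + 35 = 47
  Event 2 (restock 23): 47 + 23 = 70
  Event 3 (restock 26): 70 + 26 = 96
  Event 4 (adjust +6): 96 + 6 = 102
  Event 5 (restock 16): 102 + 16 = 118
  Event 6 (restock 7): 118 + 7 = 125
  Event 7 (sale 3): sell min(3,125)=3. stock: 125 - 3 = 122. total_sold = 3
  Event 8 (return 3): 122 + 3 = 125
  Event 9 (return 3): 125 + 3 = 128
  Event 10 (sale 12): sell min(12,128)=12. stock: 128 - 12 = 116. total_sold = 15
  Event 11 (sale 10): sell min(10,116)=10. stock: 116 - 10 = 106. total_sold = 25
  Event 12 (restock 31): 106 + 31 = 137
  Event 13 (sale 7): sell min(7,137)=7. stock: 137 - 7 = 130. total_sold = 32
  Event 14 (sale 7): sell min(7,130)=7. stock: 130 - 7 = 123. total_sold = 39
  Event 15 (return 1): 123 + 1 = 124
Final: stock = 124, total_sold = 39

Answer: 39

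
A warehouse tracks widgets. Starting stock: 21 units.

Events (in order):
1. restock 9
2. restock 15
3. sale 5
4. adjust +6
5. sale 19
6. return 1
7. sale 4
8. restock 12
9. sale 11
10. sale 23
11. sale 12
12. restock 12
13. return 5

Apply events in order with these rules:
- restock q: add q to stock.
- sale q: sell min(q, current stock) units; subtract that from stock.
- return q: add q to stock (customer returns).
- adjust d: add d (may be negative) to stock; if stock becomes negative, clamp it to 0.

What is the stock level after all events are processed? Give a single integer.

Processing events:
Start: stock = 21
  Event 1 (restock 9): 21 + 9 = 30
  Event 2 (restock 15): 30 + 15 = 45
  Event 3 (sale 5): sell min(5,45)=5. stock: 45 - 5 = 40. total_sold = 5
  Event 4 (adjust +6): 40 + 6 = 46
  Event 5 (sale 19): sell min(19,46)=19. stock: 46 - 19 = 27. total_sold = 24
  Event 6 (return 1): 27 + 1 = 28
  Event 7 (sale 4): sell min(4,28)=4. stock: 28 - 4 = 24. total_sold = 28
  Event 8 (restock 12): 24 + 12 = 36
  Event 9 (sale 11): sell min(11,36)=11. stock: 36 - 11 = 25. total_sold = 39
  Event 10 (sale 23): sell min(23,25)=23. stock: 25 - 23 = 2. total_sold = 62
  Event 11 (sale 12): sell min(12,2)=2. stock: 2 - 2 = 0. total_sold = 64
  Event 12 (restock 12): 0 + 12 = 12
  Event 13 (return 5): 12 + 5 = 17
Final: stock = 17, total_sold = 64

Answer: 17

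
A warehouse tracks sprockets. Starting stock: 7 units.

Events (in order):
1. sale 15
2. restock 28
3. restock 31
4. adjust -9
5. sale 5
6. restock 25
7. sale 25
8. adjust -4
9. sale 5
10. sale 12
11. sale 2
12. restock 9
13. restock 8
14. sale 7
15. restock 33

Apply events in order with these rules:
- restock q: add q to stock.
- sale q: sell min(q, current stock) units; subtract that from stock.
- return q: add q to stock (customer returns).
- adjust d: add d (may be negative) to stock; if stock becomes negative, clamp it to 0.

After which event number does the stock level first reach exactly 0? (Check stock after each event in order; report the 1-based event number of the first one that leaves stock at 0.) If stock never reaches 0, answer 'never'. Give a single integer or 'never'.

Processing events:
Start: stock = 7
  Event 1 (sale 15): sell min(15,7)=7. stock: 7 - 7 = 0. total_sold = 7
  Event 2 (restock 28): 0 + 28 = 28
  Event 3 (restock 31): 28 + 31 = 59
  Event 4 (adjust -9): 59 + -9 = 50
  Event 5 (sale 5): sell min(5,50)=5. stock: 50 - 5 = 45. total_sold = 12
  Event 6 (restock 25): 45 + 25 = 70
  Event 7 (sale 25): sell min(25,70)=25. stock: 70 - 25 = 45. total_sold = 37
  Event 8 (adjust -4): 45 + -4 = 41
  Event 9 (sale 5): sell min(5,41)=5. stock: 41 - 5 = 36. total_sold = 42
  Event 10 (sale 12): sell min(12,36)=12. stock: 36 - 12 = 24. total_sold = 54
  Event 11 (sale 2): sell min(2,24)=2. stock: 24 - 2 = 22. total_sold = 56
  Event 12 (restock 9): 22 + 9 = 31
  Event 13 (restock 8): 31 + 8 = 39
  Event 14 (sale 7): sell min(7,39)=7. stock: 39 - 7 = 32. total_sold = 63
  Event 15 (restock 33): 32 + 33 = 65
Final: stock = 65, total_sold = 63

First zero at event 1.

Answer: 1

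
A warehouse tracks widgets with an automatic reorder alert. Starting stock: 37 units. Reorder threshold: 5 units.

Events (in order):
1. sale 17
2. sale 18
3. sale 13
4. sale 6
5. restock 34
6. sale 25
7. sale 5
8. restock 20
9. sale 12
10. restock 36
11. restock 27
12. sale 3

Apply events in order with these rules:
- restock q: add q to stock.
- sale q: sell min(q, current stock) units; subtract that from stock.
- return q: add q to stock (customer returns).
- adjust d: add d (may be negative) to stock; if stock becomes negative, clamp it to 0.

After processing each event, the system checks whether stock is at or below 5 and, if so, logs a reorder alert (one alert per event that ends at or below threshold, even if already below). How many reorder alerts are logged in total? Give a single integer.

Processing events:
Start: stock = 37
  Event 1 (sale 17): sell min(17,37)=17. stock: 37 - 17 = 20. total_sold = 17
  Event 2 (sale 18): sell min(18,20)=18. stock: 20 - 18 = 2. total_sold = 35
  Event 3 (sale 13): sell min(13,2)=2. stock: 2 - 2 = 0. total_sold = 37
  Event 4 (sale 6): sell min(6,0)=0. stock: 0 - 0 = 0. total_sold = 37
  Event 5 (restock 34): 0 + 34 = 34
  Event 6 (sale 25): sell min(25,34)=25. stock: 34 - 25 = 9. total_sold = 62
  Event 7 (sale 5): sell min(5,9)=5. stock: 9 - 5 = 4. total_sold = 67
  Event 8 (restock 20): 4 + 20 = 24
  Event 9 (sale 12): sell min(12,24)=12. stock: 24 - 12 = 12. total_sold = 79
  Event 10 (restock 36): 12 + 36 = 48
  Event 11 (restock 27): 48 + 27 = 75
  Event 12 (sale 3): sell min(3,75)=3. stock: 75 - 3 = 72. total_sold = 82
Final: stock = 72, total_sold = 82

Checking against threshold 5:
  After event 1: stock=20 > 5
  After event 2: stock=2 <= 5 -> ALERT
  After event 3: stock=0 <= 5 -> ALERT
  After event 4: stock=0 <= 5 -> ALERT
  After event 5: stock=34 > 5
  After event 6: stock=9 > 5
  After event 7: stock=4 <= 5 -> ALERT
  After event 8: stock=24 > 5
  After event 9: stock=12 > 5
  After event 10: stock=48 > 5
  After event 11: stock=75 > 5
  After event 12: stock=72 > 5
Alert events: [2, 3, 4, 7]. Count = 4

Answer: 4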